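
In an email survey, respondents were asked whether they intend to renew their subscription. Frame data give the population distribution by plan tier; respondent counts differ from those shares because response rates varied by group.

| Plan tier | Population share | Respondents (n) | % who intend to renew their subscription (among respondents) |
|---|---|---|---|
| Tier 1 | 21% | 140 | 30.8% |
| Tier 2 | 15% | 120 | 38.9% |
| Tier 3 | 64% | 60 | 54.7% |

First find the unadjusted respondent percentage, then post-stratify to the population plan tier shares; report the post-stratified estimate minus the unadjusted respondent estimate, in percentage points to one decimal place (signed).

+9.0 percentage points

Unadjusted (pooled respondent) estimate weights by respondent counts:
  (140/320)×30.8 + (120/320)×38.9 + (60/320)×54.7 = 38.3188%
Post-stratified estimate weights by population shares:
  0.21×30.8 + 0.15×38.9 + 0.64×54.7 = 47.311%
Difference = 47.311 − 38.3188 = 8.9922 pp.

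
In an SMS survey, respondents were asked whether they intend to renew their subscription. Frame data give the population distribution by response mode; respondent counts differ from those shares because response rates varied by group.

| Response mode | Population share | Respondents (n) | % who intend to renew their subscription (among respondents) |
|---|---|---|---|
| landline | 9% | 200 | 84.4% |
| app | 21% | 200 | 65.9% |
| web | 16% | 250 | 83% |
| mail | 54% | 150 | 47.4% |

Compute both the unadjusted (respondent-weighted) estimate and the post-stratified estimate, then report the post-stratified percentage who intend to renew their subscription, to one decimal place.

60.3%

Naive respondent-only estimate (weights = respondent counts):
  (200/800)×84.4 + (200/800)×65.9 + (250/800)×83 + (150/800)×47.4 = 72.4%
Reweighting by population response mode shares:
  0.09×84.4 + 0.21×65.9 + 0.16×83 + 0.54×47.4 = 60.311%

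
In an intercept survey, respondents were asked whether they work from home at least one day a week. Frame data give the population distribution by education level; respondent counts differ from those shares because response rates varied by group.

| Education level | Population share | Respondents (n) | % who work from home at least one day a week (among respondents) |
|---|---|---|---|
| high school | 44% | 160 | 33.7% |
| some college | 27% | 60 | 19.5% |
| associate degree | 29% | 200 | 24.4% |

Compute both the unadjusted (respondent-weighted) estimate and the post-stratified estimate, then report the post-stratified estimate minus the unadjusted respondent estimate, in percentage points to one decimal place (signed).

-0.1 percentage points

Without adjustment, the pooled respondent share is:
  (160/420)×33.7 + (60/420)×19.5 + (200/420)×24.4 = 27.2429%
Reweighting by population education level shares:
  0.44×33.7 + 0.27×19.5 + 0.29×24.4 = 27.169%
Difference = 27.169 − 27.2429 = -0.0739 pp.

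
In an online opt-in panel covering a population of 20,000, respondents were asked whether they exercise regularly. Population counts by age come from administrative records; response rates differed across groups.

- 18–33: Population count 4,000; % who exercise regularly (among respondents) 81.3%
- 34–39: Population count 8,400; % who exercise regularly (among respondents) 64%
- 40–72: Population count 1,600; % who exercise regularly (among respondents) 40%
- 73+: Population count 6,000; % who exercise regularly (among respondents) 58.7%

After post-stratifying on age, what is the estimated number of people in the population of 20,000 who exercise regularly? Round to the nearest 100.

Each cell contributes its population count × the respondent rate:
  18–33: 4,000 × 81.3% = 3252
  34–39: 8,400 × 64% = 5376
  40–72: 1,600 × 40% = 640
  73+: 6,000 × 58.7% = 3522
Estimated total = 12,790 → 12,800.

12,800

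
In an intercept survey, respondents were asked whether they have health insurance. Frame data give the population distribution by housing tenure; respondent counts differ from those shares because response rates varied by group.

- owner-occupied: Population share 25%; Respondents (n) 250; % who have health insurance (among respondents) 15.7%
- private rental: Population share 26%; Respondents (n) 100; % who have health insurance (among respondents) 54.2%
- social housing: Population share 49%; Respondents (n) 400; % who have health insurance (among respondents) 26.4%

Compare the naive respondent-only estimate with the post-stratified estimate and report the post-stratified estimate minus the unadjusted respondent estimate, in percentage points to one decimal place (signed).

+4.4 percentage points

Unadjusted (pooled respondent) estimate weights by respondent counts:
  (250/750)×15.7 + (100/750)×54.2 + (400/750)×26.4 = 26.54%
Post-stratifying to population shares instead:
  0.25×15.7 + 0.26×54.2 + 0.49×26.4 = 30.953%
Difference = 30.953 − 26.54 = 4.413 pp.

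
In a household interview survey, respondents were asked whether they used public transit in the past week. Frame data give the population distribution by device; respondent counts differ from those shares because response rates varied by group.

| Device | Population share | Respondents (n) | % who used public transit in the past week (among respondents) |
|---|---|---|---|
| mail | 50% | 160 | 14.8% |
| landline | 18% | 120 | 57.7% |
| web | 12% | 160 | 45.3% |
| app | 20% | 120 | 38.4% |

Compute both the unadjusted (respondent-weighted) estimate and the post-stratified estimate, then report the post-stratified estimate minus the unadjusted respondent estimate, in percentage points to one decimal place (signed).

-6.9 percentage points

Naive respondent-only estimate (weights = respondent counts):
  (160/560)×14.8 + (120/560)×57.7 + (160/560)×45.3 + (120/560)×38.4 = 37.7643%
Post-stratifying to population shares instead:
  0.5×14.8 + 0.18×57.7 + 0.12×45.3 + 0.2×38.4 = 30.902%
Difference = 30.902 − 37.7643 = -6.8623 pp.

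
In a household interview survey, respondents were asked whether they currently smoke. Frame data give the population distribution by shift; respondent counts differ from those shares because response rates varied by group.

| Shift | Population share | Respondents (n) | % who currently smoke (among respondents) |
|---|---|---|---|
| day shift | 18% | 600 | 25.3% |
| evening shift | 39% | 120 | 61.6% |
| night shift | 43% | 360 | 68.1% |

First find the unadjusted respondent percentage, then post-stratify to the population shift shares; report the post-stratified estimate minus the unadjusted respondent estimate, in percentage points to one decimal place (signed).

+14.3 percentage points

Without adjustment, the pooled respondent share is:
  (600/1080)×25.3 + (120/1080)×61.6 + (360/1080)×68.1 = 43.6%
Post-stratifying to population shares instead:
  0.18×25.3 + 0.39×61.6 + 0.43×68.1 = 57.861%
Difference = 57.861 − 43.6 = 14.261 pp.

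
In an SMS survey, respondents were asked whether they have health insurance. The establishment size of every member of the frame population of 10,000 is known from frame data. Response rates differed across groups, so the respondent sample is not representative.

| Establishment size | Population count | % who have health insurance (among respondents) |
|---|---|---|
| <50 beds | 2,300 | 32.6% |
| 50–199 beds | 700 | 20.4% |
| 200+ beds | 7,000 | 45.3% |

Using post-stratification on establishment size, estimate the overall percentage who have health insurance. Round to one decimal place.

40.6%

Post-stratification weights by population share, not respondent share:
  <50 beds: (2,300/10,000) × 32.6 = 7.498
  50–199 beds: (700/10,000) × 20.4 = 1.428
  200+ beds: (7,000/10,000) × 45.3 = 31.71
Post-stratified estimate = 40.636 → 40.6%.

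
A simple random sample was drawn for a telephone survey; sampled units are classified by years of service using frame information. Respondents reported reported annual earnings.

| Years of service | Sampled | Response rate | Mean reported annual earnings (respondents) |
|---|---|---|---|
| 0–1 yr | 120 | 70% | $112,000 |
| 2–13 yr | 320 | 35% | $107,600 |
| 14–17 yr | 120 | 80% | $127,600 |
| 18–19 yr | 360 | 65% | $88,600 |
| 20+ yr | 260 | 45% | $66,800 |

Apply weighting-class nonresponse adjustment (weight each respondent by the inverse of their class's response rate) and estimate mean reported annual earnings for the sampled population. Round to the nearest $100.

$95,300

Inverse-response-rate weighting restores each class to its sampled count, so class totals weight by n_sampled:
  0–1 yr: 120 × 112,000 = 13,440,000
  2–13 yr: 320 × 107,600 = 34,432,000
  14–17 yr: 120 × 127,600 = 15,312,000
  18–19 yr: 360 × 88,600 = 31,896,000
  20+ yr: 260 × 66,800 = 17,368,000
Adjusted estimate = 112,448,000 / 1,180 = 95294.9 → $95,300.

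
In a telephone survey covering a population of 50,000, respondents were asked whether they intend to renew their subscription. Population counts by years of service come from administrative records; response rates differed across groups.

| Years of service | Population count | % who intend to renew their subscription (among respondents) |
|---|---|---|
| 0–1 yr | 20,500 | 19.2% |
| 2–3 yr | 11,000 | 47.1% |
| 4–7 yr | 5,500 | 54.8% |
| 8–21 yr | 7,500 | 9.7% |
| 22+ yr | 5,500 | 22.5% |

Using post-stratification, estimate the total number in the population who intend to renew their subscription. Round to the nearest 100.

Apply each group's respondent rate to its population count:
  0–1 yr: 20,500 × 19.2% = 3936
  2–3 yr: 11,000 × 47.1% = 5181
  4–7 yr: 5,500 × 54.8% = 3014
  8–21 yr: 7,500 × 9.7% = 727.5
  22+ yr: 5,500 × 22.5% = 1237.5
Estimated total = 14,096 → 14,100.

14,100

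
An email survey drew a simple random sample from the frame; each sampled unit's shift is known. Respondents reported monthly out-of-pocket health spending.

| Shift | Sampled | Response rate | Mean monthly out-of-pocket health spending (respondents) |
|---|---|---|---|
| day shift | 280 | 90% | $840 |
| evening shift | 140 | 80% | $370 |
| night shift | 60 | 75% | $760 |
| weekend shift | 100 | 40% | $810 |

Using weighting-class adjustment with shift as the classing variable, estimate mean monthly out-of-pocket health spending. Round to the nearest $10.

With weight = n_sampled/n_responded per class, the weighted class total is n_sampled:
  day shift: 280 × 840 = 235,200
  evening shift: 140 × 370 = 51,800
  night shift: 60 × 760 = 45,600
  weekend shift: 100 × 810 = 81,000
Adjusted estimate = 413,600 / 580 = 713.103 → $710.

$710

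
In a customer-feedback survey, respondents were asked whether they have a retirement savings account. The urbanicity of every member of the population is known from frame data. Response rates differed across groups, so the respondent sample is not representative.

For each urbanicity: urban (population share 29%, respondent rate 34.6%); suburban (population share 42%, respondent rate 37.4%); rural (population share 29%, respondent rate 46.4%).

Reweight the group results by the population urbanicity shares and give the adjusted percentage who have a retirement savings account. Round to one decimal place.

39.2%

Weight each group's respondent value by its population share:
  urban: 0.29 × 34.6 = 10.034
  suburban: 0.42 × 37.4 = 15.708
  rural: 0.29 × 46.4 = 13.456
Post-stratified estimate = 39.198 → 39.2%.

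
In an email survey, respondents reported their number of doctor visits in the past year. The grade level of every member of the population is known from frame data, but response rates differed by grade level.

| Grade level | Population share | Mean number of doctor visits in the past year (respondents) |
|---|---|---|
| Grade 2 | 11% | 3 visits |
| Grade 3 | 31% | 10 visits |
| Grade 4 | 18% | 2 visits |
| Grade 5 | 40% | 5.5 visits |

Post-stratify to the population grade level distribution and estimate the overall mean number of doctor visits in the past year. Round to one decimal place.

6.0

Weight each group's respondent value by its population share:
  Grade 2: 0.11 × 3 = 0.33
  Grade 3: 0.31 × 10 = 3.1
  Grade 4: 0.18 × 2 = 0.36
  Grade 5: 0.4 × 5.5 = 2.2
Post-stratified estimate = 5.99 → 6.0.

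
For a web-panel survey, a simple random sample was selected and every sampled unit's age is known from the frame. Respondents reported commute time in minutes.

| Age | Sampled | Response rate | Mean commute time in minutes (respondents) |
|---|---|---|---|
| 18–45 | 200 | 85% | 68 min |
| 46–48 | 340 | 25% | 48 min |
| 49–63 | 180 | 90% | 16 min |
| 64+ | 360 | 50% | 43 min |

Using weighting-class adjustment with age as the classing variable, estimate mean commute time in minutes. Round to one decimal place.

Each respondent's weight = sampled/responded in their class; summing within a class gives n_sampled, so:
  18–45: 200 × 68 = 13,600
  46–48: 340 × 48 = 16,320
  49–63: 180 × 16 = 2880
  64+: 360 × 43 = 15,480
Adjusted estimate = 48,280 / 1,080 = 44.7037 → 44.7.

44.7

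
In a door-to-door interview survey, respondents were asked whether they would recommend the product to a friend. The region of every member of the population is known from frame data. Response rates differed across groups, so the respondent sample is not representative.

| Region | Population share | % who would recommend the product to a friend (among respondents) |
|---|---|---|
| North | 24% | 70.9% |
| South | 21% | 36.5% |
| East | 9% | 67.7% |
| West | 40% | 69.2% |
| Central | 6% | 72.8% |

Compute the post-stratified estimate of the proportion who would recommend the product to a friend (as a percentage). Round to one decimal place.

Each cell contributes population-share × respondent value:
  North: 0.24 × 70.9 = 17.016
  South: 0.21 × 36.5 = 7.665
  East: 0.09 × 67.7 = 6.093
  West: 0.4 × 69.2 = 27.68
  Central: 0.06 × 72.8 = 4.368
Post-stratified estimate = 62.822 → 62.8%.

62.8%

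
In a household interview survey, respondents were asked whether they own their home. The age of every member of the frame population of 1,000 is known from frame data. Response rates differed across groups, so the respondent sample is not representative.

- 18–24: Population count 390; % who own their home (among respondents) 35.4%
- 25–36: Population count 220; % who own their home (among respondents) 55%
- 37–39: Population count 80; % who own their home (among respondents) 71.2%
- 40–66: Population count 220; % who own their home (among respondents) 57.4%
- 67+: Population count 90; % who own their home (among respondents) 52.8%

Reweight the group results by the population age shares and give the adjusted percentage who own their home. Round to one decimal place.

49.0%

Each cell contributes population-share × respondent value:
  18–24: (390/1,000) × 35.4 = 13.806
  25–36: (220/1,000) × 55 = 12.1
  37–39: (80/1,000) × 71.2 = 5.696
  40–66: (220/1,000) × 57.4 = 12.628
  67+: (90/1,000) × 52.8 = 4.752
Post-stratified estimate = 48.982 → 49.0%.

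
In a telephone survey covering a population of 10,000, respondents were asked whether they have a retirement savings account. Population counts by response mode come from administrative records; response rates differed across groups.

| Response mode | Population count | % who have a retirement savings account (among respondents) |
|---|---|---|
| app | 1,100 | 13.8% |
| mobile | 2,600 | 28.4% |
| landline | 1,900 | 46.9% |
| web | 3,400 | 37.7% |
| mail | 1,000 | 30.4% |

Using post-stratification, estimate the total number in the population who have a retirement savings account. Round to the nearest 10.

3,370

Each cell contributes its population count × the respondent rate:
  app: 1,100 × 13.8% = 151.8
  mobile: 2,600 × 28.4% = 738.4
  landline: 1,900 × 46.9% = 891.1
  web: 3,400 × 37.7% = 1281.8
  mail: 1,000 × 30.4% = 304
Estimated total = 3367.1 → 3,370.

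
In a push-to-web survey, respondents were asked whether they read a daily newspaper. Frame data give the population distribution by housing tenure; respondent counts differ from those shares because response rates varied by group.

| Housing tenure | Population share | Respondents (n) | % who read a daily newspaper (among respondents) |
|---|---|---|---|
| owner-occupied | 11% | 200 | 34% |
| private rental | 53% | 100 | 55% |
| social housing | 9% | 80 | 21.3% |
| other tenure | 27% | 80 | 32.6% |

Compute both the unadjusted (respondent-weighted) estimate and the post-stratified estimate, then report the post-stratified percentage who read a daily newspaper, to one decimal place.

43.6%

Without adjustment, the pooled respondent share is:
  (200/460)×34 + (100/460)×55 + (80/460)×21.3 + (80/460)×32.6 = 36.113%
Post-stratified estimate weights by population shares:
  0.11×34 + 0.53×55 + 0.09×21.3 + 0.27×32.6 = 43.609%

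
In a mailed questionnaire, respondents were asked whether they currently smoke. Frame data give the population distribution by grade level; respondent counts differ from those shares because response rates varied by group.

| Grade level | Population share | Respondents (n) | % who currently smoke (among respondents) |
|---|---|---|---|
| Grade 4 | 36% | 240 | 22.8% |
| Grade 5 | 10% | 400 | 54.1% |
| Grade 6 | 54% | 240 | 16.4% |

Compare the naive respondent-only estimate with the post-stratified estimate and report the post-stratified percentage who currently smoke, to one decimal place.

22.5%

Unadjusted (pooled respondent) estimate weights by respondent counts:
  (240/880)×22.8 + (400/880)×54.1 + (240/880)×16.4 = 35.2818%
Post-stratified estimate weights by population shares:
  0.36×22.8 + 0.1×54.1 + 0.54×16.4 = 22.474%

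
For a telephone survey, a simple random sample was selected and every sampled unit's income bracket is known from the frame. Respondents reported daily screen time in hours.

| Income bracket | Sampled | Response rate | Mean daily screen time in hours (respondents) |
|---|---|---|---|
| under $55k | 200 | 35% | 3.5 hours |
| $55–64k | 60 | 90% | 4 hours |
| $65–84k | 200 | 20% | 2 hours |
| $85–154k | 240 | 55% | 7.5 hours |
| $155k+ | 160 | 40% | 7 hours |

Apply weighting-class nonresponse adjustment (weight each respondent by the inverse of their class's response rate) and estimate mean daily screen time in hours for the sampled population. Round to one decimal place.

5.0

Inverse-response-rate weighting restores each class to its sampled count, so class totals weight by n_sampled:
  under $55k: 200 × 3.5 = 700
  $55–64k: 60 × 4 = 240
  $65–84k: 200 × 2 = 400
  $85–154k: 240 × 7.5 = 1800
  $155k+: 160 × 7 = 1120
Adjusted estimate = 4260 / 860 = 4.95349 → 5.0.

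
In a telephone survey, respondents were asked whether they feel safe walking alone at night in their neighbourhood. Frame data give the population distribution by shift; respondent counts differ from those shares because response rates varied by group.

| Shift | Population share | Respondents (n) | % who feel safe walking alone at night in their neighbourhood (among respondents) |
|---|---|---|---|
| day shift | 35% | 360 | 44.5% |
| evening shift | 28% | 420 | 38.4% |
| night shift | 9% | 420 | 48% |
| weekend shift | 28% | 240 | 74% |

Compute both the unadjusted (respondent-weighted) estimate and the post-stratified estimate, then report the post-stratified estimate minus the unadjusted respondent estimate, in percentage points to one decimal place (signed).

Unadjusted (pooled respondent) estimate weights by respondent counts:
  (360/1440)×44.5 + (420/1440)×38.4 + (420/1440)×48 + (240/1440)×74 = 48.6583%
Post-stratifying to population shares instead:
  0.35×44.5 + 0.28×38.4 + 0.09×48 + 0.28×74 = 51.367%
Difference = 51.367 − 48.6583 = 2.7087 pp.

+2.7 percentage points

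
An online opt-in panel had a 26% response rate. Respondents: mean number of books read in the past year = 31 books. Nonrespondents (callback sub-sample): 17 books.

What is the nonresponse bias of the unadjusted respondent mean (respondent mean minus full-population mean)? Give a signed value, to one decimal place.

Nonresponse fraction = 1 − 0.26 = 0.74.
Bias = (nonresponse fraction) × (respondent mean − nonrespondent mean)
     = 0.74 × (31 − 17) = 0.74 × 14 = 10.36.

+10.4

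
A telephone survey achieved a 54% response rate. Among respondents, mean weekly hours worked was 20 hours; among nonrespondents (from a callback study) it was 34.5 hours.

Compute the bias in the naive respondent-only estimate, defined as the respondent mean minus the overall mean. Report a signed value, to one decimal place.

-6.7

Nonresponse fraction = 1 − 0.54 = 0.46.
Bias = (nonresponse fraction) × (respondent mean − nonrespondent mean)
     = 0.46 × (20 − 34.5) = 0.46 × -14.5 = -6.67.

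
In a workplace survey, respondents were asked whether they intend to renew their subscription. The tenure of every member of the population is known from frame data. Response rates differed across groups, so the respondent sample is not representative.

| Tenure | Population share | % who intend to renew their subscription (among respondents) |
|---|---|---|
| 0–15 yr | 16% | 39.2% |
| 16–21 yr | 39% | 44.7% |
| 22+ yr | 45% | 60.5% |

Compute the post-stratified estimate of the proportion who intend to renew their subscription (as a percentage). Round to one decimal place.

Weight each group's respondent value by its population share:
  0–15 yr: 0.16 × 39.2 = 6.272
  16–21 yr: 0.39 × 44.7 = 17.433
  22+ yr: 0.45 × 60.5 = 27.225
Post-stratified estimate = 50.93 → 50.9%.

50.9%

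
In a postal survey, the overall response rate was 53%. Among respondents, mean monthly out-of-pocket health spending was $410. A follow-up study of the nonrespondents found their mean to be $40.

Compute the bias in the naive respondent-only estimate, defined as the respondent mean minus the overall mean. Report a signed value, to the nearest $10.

Nonresponse fraction = 1 − 0.53 = 0.47.
Bias = (nonresponse fraction) × (respondent mean − nonrespondent mean)
     = 0.47 × (410 − 40) = 0.47 × 370 = 173.9.

+$170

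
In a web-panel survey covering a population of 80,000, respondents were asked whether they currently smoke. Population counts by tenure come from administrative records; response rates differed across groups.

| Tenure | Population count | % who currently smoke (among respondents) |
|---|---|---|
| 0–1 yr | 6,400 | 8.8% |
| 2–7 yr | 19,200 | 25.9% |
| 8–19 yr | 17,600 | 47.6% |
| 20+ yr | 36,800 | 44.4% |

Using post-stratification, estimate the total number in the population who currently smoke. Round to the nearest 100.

Estimated count per cell = population count × respondent percentage:
  0–1 yr: 6,400 × 8.8% = 563.2
  2–7 yr: 19,200 × 25.9% = 4972.8
  8–19 yr: 17,600 × 47.6% = 8377.6
  20+ yr: 36,800 × 44.4% = 16339.2
Estimated total = 30252.8 → 30,300.

30,300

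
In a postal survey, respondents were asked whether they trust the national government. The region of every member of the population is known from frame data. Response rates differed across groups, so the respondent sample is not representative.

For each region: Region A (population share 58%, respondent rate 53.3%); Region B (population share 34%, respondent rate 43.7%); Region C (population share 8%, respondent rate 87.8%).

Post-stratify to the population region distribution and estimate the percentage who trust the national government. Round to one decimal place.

Each cell contributes population-share × respondent value:
  Region A: 0.58 × 53.3 = 30.914
  Region B: 0.34 × 43.7 = 14.858
  Region C: 0.08 × 87.8 = 7.024
Post-stratified estimate = 52.796 → 52.8%.

52.8%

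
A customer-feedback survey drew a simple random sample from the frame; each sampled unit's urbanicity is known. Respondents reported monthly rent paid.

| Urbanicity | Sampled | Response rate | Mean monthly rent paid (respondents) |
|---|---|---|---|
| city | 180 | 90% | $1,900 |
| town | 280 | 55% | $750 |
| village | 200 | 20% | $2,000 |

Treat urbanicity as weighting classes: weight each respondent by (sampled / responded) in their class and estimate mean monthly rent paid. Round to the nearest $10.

$1,440

With weight = n_sampled/n_responded per class, the weighted class total is n_sampled:
  city: 180 × 1900 = 342,000
  town: 280 × 750 = 210,000
  village: 200 × 2000 = 400,000
Adjusted estimate = 952,000 / 660 = 1442.42 → $1,440.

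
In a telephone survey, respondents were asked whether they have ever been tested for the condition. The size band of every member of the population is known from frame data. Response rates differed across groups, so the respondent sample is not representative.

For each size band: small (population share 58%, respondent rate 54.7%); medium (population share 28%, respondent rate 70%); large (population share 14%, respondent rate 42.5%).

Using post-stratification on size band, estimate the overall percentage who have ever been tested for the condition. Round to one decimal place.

Each cell contributes population-share × respondent value:
  small: 0.58 × 54.7 = 31.726
  medium: 0.28 × 70 = 19.6
  large: 0.14 × 42.5 = 5.95
Post-stratified estimate = 57.276 → 57.3%.

57.3%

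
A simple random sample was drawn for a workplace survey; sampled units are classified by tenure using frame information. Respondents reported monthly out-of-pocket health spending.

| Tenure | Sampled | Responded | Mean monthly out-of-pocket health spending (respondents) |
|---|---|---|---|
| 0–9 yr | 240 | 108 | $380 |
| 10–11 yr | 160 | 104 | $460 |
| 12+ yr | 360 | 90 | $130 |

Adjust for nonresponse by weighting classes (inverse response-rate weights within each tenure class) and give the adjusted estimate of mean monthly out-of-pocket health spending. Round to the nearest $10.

$280

Response rates by class: 0–9 yr 108/240 = 45%, 10–11 yr 104/160 = 65%, 12+ yr 90/360 = 25%.
Weighting each respondent by the inverse class response rate inflates each class back to its sampled size, so the class weight is n_sampled:
  0–9 yr: 240 × 380 = 91,200
  10–11 yr: 160 × 460 = 73,600
  12+ yr: 360 × 130 = 46,800
Adjusted estimate = 211,600 / 760 = 278.421 → $280.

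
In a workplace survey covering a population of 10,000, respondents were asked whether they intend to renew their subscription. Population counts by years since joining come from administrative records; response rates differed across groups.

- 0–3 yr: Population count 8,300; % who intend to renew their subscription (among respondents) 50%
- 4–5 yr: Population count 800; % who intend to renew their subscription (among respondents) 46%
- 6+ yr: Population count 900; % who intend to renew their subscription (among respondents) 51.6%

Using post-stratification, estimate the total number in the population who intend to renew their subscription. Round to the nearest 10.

Estimated count per cell = population count × respondent percentage:
  0–3 yr: 8,300 × 50% = 4150
  4–5 yr: 800 × 46% = 368
  6+ yr: 900 × 51.6% = 464.4
Estimated total = 4982.4 → 4,980.

4,980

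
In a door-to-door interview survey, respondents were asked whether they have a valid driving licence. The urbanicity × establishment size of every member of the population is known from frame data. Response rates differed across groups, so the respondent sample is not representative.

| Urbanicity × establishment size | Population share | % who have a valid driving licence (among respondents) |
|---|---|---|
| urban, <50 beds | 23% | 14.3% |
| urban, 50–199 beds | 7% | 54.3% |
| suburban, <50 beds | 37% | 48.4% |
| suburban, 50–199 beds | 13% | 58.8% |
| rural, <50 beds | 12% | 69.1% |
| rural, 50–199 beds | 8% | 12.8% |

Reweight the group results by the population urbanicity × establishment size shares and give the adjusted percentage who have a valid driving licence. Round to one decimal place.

42.0%

Weight each group's respondent value by its population share:
  urban, <50 beds: 0.23 × 14.3 = 3.289
  urban, 50–199 beds: 0.07 × 54.3 = 3.801
  suburban, <50 beds: 0.37 × 48.4 = 17.908
  suburban, 50–199 beds: 0.13 × 58.8 = 7.644
  rural, <50 beds: 0.12 × 69.1 = 8.292
  rural, 50–199 beds: 0.08 × 12.8 = 1.024
Post-stratified estimate = 41.958 → 42.0%.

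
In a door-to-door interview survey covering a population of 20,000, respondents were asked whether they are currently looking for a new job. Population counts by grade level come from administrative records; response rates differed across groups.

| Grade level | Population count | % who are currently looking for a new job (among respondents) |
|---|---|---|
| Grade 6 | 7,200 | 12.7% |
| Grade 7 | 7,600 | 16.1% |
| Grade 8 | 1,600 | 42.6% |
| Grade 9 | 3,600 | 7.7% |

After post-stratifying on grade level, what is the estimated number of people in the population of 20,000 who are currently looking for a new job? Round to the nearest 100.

Apply each group's respondent rate to its population count:
  Grade 6: 7,200 × 12.7% = 914.4
  Grade 7: 7,600 × 16.1% = 1223.6
  Grade 8: 1,600 × 42.6% = 681.6
  Grade 9: 3,600 × 7.7% = 277.2
Estimated total = 3096.8 → 3,100.

3,100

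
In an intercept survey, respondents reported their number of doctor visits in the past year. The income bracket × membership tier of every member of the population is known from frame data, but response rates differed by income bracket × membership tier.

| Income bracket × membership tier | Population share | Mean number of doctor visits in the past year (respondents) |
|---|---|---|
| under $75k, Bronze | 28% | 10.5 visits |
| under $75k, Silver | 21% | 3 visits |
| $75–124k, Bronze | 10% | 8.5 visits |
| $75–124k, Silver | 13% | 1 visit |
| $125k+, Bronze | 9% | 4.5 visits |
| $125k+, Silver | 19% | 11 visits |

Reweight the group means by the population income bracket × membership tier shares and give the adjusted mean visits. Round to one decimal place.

Reweight to the known income bracket × membership tier distribution:
  under $75k, Bronze: 0.28 × 10.5 = 2.94
  under $75k, Silver: 0.21 × 3 = 0.63
  $75–124k, Bronze: 0.1 × 8.5 = 0.85
  $75–124k, Silver: 0.13 × 1 = 0.13
  $125k+, Bronze: 0.09 × 4.5 = 0.405
  $125k+, Silver: 0.19 × 11 = 2.09
Post-stratified estimate = 7.045 → 7.0.

7.0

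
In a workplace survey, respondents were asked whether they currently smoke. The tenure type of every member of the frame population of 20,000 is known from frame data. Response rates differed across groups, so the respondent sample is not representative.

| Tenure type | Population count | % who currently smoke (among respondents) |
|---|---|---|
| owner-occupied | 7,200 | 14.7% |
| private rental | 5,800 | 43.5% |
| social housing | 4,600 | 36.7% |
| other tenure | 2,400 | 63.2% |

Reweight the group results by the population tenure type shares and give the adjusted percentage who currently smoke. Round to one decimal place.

Post-stratification weights by population share, not respondent share:
  owner-occupied: (7,200/20,000) × 14.7 = 5.292
  private rental: (5,800/20,000) × 43.5 = 12.615
  social housing: (4,600/20,000) × 36.7 = 8.441
  other tenure: (2,400/20,000) × 63.2 = 7.584
Post-stratified estimate = 33.932 → 33.9%.

33.9%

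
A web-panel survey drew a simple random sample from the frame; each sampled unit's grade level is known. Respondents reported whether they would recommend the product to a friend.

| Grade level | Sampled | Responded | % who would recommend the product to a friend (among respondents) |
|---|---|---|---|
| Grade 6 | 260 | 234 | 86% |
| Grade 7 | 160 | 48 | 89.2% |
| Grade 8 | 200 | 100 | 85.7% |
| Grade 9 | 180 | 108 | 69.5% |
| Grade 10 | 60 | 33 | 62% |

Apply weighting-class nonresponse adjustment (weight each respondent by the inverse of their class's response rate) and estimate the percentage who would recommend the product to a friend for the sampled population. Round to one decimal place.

81.4%

Response rates by class: Grade 6 234/260 = 90%, Grade 7 48/160 = 30%, Grade 8 100/200 = 50%, Grade 9 108/180 = 60%, Grade 10 33/60 = 55%.
Weighting each respondent by the inverse class response rate inflates each class back to its sampled size, so the class weight is n_sampled:
  Grade 6: 260 × 86 = 22,360
  Grade 7: 160 × 89.2 = 14,272
  Grade 8: 200 × 85.7 = 17,140
  Grade 9: 180 × 69.5 = 12,510
  Grade 10: 60 × 62 = 3720
Adjusted estimate = 70,002 / 860 = 81.3977 → 81.4%.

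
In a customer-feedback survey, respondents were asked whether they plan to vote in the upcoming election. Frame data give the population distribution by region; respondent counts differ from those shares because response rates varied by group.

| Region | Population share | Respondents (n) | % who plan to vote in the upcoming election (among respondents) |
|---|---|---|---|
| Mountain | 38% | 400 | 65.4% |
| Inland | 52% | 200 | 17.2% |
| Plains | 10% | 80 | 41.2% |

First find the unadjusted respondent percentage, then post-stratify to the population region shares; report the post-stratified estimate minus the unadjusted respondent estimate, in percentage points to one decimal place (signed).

-10.5 percentage points

Naive respondent-only estimate (weights = respondent counts):
  (400/680)×65.4 + (200/680)×17.2 + (80/680)×41.2 = 48.3765%
Post-stratifying to population shares instead:
  0.38×65.4 + 0.52×17.2 + 0.1×41.2 = 37.916%
Difference = 37.916 − 48.3765 = -10.4605 pp.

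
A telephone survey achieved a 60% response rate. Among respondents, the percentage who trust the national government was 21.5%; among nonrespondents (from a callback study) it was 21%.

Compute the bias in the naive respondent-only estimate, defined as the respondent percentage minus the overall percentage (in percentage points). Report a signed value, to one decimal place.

Nonresponse fraction = 1 − 0.6 = 0.4.
Bias = (nonresponse fraction) × (respondent percentage − nonrespondent percentage)
     = 0.4 × (21.5 − 21) = 0.4 × 0.5 = 0.2.

+0.2 percentage points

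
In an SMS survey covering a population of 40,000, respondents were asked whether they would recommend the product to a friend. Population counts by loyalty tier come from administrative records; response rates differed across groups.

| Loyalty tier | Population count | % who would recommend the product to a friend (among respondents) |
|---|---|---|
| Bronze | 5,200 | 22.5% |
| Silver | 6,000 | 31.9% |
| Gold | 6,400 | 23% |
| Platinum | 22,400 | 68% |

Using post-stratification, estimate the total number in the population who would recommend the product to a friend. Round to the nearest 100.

Estimated count per cell = population count × respondent percentage:
  Bronze: 5,200 × 22.5% = 1170
  Silver: 6,000 × 31.9% = 1914
  Gold: 6,400 × 23% = 1472
  Platinum: 22,400 × 68% = 15,232
Estimated total = 19,788 → 19,800.

19,800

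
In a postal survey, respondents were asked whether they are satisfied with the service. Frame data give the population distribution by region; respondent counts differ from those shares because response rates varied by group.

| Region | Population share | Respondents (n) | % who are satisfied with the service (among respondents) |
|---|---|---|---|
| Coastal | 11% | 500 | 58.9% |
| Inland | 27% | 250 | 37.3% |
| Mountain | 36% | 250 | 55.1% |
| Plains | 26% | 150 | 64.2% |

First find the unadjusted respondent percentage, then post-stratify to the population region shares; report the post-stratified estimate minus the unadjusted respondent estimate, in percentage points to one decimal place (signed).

-1.0 percentage points

Naive respondent-only estimate (weights = respondent counts):
  (500/1150)×58.9 + (250/1150)×37.3 + (250/1150)×55.1 + (150/1150)×64.2 = 54.0696%
Post-stratifying to population shares instead:
  0.11×58.9 + 0.27×37.3 + 0.36×55.1 + 0.26×64.2 = 53.078%
Difference = 53.078 − 54.0696 = -0.9916 pp.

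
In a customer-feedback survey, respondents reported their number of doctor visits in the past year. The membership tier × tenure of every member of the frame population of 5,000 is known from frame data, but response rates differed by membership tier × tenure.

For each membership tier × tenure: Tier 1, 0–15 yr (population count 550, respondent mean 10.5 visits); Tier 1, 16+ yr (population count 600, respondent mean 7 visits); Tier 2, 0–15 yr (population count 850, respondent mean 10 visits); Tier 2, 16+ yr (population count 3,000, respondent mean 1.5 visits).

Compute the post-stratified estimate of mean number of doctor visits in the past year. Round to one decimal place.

Post-stratification weights by population share, not respondent share:
  Tier 1, 0–15 yr: (550/5,000) × 10.5 = 1.155
  Tier 1, 16+ yr: (600/5,000) × 7 = 0.84
  Tier 2, 0–15 yr: (850/5,000) × 10 = 1.7
  Tier 2, 16+ yr: (3,000/5,000) × 1.5 = 0.9
Post-stratified estimate = 4.595 → 4.6.

4.6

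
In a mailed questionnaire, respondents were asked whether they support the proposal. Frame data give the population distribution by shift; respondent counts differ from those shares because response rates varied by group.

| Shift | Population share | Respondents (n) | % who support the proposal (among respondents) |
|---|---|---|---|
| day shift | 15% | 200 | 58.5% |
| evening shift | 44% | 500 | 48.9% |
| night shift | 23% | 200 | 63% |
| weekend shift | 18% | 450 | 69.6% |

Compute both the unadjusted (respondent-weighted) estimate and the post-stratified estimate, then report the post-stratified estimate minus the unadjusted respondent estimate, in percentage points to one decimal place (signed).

Naive respondent-only estimate (weights = respondent counts):
  (200/1350)×58.5 + (500/1350)×48.9 + (200/1350)×63 + (450/1350)×69.6 = 59.3111%
Post-stratifying to population shares instead:
  0.15×58.5 + 0.44×48.9 + 0.23×63 + 0.18×69.6 = 57.309%
Difference = 57.309 − 59.3111 = -2.0021 pp.

-2.0 percentage points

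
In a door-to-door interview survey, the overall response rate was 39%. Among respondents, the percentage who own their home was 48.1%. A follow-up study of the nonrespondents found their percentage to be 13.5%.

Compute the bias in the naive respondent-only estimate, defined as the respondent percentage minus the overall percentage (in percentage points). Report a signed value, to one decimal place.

Nonresponse fraction = 1 − 0.39 = 0.61.
Bias = (nonresponse fraction) × (respondent percentage − nonrespondent percentage)
     = 0.61 × (48.1 − 13.5) = 0.61 × 34.6 = 21.106.

+21.1 percentage points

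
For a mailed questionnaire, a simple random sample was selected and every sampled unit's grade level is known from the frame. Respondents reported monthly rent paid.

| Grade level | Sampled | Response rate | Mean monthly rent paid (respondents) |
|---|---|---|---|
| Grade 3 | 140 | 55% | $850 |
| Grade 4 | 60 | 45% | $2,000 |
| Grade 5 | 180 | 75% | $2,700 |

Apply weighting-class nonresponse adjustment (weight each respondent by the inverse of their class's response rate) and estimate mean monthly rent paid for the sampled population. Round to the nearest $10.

With weight = n_sampled/n_responded per class, the weighted class total is n_sampled:
  Grade 3: 140 × 850 = 119,000
  Grade 4: 60 × 2000 = 120,000
  Grade 5: 180 × 2700 = 486,000
Adjusted estimate = 725,000 / 380 = 1907.89 → $1,910.

$1,910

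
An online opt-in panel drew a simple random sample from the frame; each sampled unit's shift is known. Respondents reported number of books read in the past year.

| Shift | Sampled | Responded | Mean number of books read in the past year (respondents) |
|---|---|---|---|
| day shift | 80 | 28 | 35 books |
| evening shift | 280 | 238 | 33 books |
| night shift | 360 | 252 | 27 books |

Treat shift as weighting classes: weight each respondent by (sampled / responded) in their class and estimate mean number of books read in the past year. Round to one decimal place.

30.2

Response rates by class: day shift 28/80 = 35%, evening shift 238/280 = 85%, night shift 252/360 = 70%.
With weight = n_sampled/n_responded per class, the weighted class total is n_sampled:
  day shift: 80 × 35 = 2800
  evening shift: 280 × 33 = 9240
  night shift: 360 × 27 = 9720
Adjusted estimate = 21,760 / 720 = 30.2222 → 30.2.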